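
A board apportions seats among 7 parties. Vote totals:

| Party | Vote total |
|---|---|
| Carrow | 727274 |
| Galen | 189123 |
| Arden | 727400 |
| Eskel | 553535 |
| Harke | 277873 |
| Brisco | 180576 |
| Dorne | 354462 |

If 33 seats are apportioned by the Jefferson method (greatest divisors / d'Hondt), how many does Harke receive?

Standard divisor 3010243/33 ≈ 91219.485; standard quotas: Carrow 7.973, Galen 2.073, Arden 7.974, Eskel 6.068, Harke 3.046, Brisco 1.980, Dorne 3.886.
Rounding down gives 7, 2, 7, 6, 3, 1, 3 = 29 seats, so the divisor must be adjusted.
With modified divisor 84700: modified quotas Carrow 8.586, Galen 2.233, Arden 8.588, Eskel 6.535, Harke 3.281, Brisco 2.132, Dorne 4.185.
Rounding down: Carrow 8, Galen 2, Arden 8, Eskel 6, Harke 3, Brisco 2, Dorne 4 (total 33).
Harke receives 3.

3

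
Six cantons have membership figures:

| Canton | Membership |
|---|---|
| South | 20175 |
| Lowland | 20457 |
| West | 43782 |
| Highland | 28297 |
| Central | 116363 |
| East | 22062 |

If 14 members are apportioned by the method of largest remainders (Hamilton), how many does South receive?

Total 251136; standard divisor 251136/14 ≈ 17938.286.
Standard quotas: South 1.1247, Lowland 1.1404, West 2.4407, Highland 1.5775, Central 6.4869, East 1.2299.
Lower quotas: South 1, Lowland 1, West 2, Highland 1, Central 6, East 1 (sum 12, leaving 2 seats).
Remainders in descending order: Highland 0.5775, Central 0.4869, West 0.4407, East 0.2299, Lowland 0.1404, South 0.1247.
The surplus seats go to Highland, Central.
South receives 1.

1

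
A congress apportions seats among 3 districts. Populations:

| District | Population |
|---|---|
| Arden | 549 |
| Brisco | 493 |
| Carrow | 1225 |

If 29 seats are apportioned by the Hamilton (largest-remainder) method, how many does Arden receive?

Total 2267; standard divisor 2267/29 ≈ 78.172.
Standard quotas: Arden 7.023, Brisco 6.307, Carrow 15.670.
Lower quotas: Arden 7, Brisco 6, Carrow 15 (sum 28, leaving 1 seat).
Remainders in descending order: Carrow 0.670, Brisco 0.307, Arden 0.023.
Largest remainder: Carrow receives the extra seat.
Arden receives 7.

7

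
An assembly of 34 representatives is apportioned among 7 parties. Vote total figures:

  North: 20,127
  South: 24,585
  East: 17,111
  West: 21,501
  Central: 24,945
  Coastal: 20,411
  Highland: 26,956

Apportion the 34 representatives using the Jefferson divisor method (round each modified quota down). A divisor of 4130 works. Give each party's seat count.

North: 4, South: 5, East: 4, West: 5, Central: 6, Coastal: 4, Highland: 6

With modified divisor 4130: modified quotas North 4.873, South 5.953, East 4.143, West 5.206, Central 6.040, Coastal 4.942, Highland 6.527.
Rounding down: North 4, South 5, East 4, West 5, Central 6, Coastal 4, Highland 6 (total 34).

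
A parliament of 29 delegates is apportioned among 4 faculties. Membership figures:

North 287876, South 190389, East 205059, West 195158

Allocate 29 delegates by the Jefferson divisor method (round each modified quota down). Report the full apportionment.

North 10; South 6; East 7; West 6

Standard divisor 878482/29 ≈ 30292.483; standard quotas: North 9.503, South 6.285, East 6.769, West 6.442.
Rounding down gives 9, 6, 6, 6 = 27 seats, so the divisor must be adjusted.
With modified divisor 28300: modified quotas North 10.172, South 6.728, East 7.246, West 6.896.
Rounding down: North 10, South 6, East 7, West 6 (total 29).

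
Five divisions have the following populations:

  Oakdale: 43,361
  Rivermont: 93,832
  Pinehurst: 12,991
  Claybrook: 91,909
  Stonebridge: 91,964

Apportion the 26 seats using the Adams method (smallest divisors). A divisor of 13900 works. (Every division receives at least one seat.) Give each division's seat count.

Oakdale 4, Rivermont 7, Pinehurst 1, Claybrook 7, Stonebridge 7

With modified divisor 13900: modified quotas Oakdale 3.119, Rivermont 6.751, Pinehurst 0.935, Claybrook 6.612, Stonebridge 6.616.
Rounding up: Oakdale 4, Rivermont 7, Pinehurst 1, Claybrook 7, Stonebridge 7 (total 26).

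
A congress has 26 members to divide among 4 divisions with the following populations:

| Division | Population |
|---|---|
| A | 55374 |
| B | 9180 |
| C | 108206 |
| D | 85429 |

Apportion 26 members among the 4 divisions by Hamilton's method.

Standard divisor: 258189 ÷ 26 ≈ 9930.346.
Standard quotas: A 5.5762, B 0.9244, C 10.8965, D 8.6028.
Lower quotas: A 5, B 0, C 10, D 8 (sum 23, leaving 3 seats).
Remainders in descending order: B 0.9244, C 0.8965, D 0.6028, A 0.5762.
The surplus seats go to B, C, D.

A=5; B=1; C=11; D=9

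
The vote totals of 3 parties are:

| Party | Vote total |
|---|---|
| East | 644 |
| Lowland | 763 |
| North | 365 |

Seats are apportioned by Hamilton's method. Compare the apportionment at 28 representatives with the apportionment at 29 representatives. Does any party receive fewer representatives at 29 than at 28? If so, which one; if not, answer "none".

At 28 seats: East 10, Lowland 12, North 6.
At 29 seats: East 11, Lowland 12, North 6.
No party's allocation decreased.

none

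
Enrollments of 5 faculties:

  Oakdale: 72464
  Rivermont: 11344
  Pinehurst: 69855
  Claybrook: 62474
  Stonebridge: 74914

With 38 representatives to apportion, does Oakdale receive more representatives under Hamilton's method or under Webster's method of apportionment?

Hamilton: Oakdale 9, Rivermont 2, Pinehurst 9, Claybrook 8, Stonebridge 10.
Webster: Oakdale 10, Rivermont 1, Pinehurst 9, Claybrook 8, Stonebridge 10.
Oakdale gets 9 under Hamilton and 10 under Webster.

Webster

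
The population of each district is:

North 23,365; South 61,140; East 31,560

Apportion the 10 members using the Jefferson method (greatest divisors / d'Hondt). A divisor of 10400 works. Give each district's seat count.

With modified divisor 10400: modified quotas North 2.247, South 5.879, East 3.035.
Rounding down: North 2, South 5, East 3 (total 10).

North: 2, South: 5, East: 3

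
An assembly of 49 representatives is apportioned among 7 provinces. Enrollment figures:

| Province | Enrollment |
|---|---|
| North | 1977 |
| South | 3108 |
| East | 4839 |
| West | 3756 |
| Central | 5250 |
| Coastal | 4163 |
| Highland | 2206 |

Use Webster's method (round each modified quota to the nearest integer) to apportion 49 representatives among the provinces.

North: 4; South: 6; East: 10; West: 7; Central: 10; Coastal: 8; Highland: 4

Standard divisor 25299/49 ≈ 516.306; standard quotas: North 3.829, South 6.020, East 9.372, West 7.275, Central 10.168, Coastal 8.063, Highland 4.273.
Rounding to the nearest integer gives 4, 6, 9, 7, 10, 8, 4 = 48 seats, so the divisor must be adjusted.
With modified divisor 505: modified quotas North 3.915, South 6.154, East 9.582, West 7.438, Central 10.396, Coastal 8.244, Highland 4.368.
Rounding to the nearest integer: North 4, South 6, East 10, West 7, Central 10, Coastal 8, Highland 4 (total 49).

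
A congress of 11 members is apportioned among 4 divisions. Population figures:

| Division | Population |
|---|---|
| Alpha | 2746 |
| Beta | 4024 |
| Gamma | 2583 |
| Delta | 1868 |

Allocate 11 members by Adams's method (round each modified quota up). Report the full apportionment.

Alpha 3; Beta 4; Gamma 2; Delta 2

Standard divisor 11221/11 ≈ 1020.091; standard quotas: Alpha 2.692, Beta 3.945, Gamma 2.532, Delta 1.831.
Rounding up gives 3, 4, 3, 2 = 12 seats, so the divisor must be adjusted.
With modified divisor 1320: modified quotas Alpha 2.080, Beta 3.048, Gamma 1.957, Delta 1.415.
Rounding up: Alpha 3, Beta 4, Gamma 2, Delta 2 (total 11).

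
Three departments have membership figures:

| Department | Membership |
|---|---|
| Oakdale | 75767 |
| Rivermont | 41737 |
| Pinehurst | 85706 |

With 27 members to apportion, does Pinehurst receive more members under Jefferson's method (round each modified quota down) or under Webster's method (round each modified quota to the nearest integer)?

Jefferson

Jefferson: Oakdale 10, Rivermont 5, Pinehurst 12.
Webster: Oakdale 10, Rivermont 6, Pinehurst 11.
Pinehurst gets 12 under Jefferson and 11 under Webster.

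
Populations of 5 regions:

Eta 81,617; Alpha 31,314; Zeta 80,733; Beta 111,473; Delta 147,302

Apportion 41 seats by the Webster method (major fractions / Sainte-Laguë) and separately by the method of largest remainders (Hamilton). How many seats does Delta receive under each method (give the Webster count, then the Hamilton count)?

Webster: Eta 7, Alpha 3, Zeta 7, Beta 10, Delta 14.
Hamilton: Eta 8, Alpha 3, Zeta 7, Beta 10, Delta 13.
Delta gets 14 under Webster and 13 under Hamilton.

14 and 13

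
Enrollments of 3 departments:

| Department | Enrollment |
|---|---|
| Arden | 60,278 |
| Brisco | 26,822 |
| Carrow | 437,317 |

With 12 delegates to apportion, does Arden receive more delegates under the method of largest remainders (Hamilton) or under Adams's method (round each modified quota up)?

Hamilton: Arden 1, Brisco 1, Carrow 10.
Adams: Arden 2, Brisco 1, Carrow 9.
Arden gets 1 under Hamilton and 2 under Adams.

Adams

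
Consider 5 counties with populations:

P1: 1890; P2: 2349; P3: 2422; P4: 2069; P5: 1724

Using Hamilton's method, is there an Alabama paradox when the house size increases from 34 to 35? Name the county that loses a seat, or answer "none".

none

At 34 seats: P1 6, P2 8, P3 8, P4 7, P5 5.
At 35 seats: P1 6, P2 8, P3 8, P4 7, P5 6.
No county's allocation decreased.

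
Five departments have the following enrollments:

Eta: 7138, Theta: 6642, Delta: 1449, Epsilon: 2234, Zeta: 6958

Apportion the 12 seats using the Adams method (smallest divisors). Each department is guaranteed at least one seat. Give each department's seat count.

Eta=4; Theta=3; Delta=1; Epsilon=1; Zeta=3

Standard divisor 24421/12 ≈ 2035.083; standard quotas: Eta 3.507, Theta 3.264, Delta 0.712, Epsilon 1.098, Zeta 3.419.
Rounding up gives 4, 4, 1, 2, 4 = 15 seats, so the divisor must be adjusted.
With modified divisor 2350: modified quotas Eta 3.037, Theta 2.826, Delta 0.617, Epsilon 0.951, Zeta 2.961.
Rounding up: Eta 4, Theta 3, Delta 1, Epsilon 1, Zeta 3 (total 12).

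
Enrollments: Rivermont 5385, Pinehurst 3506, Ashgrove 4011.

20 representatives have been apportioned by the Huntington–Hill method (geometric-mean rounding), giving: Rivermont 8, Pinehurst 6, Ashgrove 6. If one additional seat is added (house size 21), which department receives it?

Priority for the next seat is population ÷ (√(s·(s+1))).
Priorities: Rivermont 634.628, Pinehurst 540.988, Ashgrove 618.911.
Highest priority: Rivermont.

Rivermont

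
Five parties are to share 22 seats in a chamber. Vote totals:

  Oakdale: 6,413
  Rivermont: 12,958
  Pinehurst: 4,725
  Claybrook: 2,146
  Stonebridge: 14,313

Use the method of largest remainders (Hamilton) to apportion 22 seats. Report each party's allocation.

Standard divisor: 40555 ÷ 22 ≈ 1843.409.
Standard quotas: Oakdale 3.4789, Rivermont 7.0294, Pinehurst 2.5632, Claybrook 1.1641, Stonebridge 7.7644.
Lower quotas: Oakdale 3, Rivermont 7, Pinehurst 2, Claybrook 1, Stonebridge 7 (sum 20, leaving 2 seats).
Remainders in descending order: Stonebridge 0.7644, Pinehurst 0.5632, Oakdale 0.4789, Claybrook 0.1641, Rivermont 0.0294.
The surplus seats go to Stonebridge, Pinehurst.

Oakdale: 3; Rivermont: 7; Pinehurst: 3; Claybrook: 1; Stonebridge: 8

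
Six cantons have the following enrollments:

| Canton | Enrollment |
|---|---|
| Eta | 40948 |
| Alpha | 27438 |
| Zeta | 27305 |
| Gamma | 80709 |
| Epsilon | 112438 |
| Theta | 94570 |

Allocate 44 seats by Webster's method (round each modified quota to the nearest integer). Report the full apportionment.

Eta: 5, Alpha: 3, Zeta: 3, Gamma: 9, Epsilon: 13, Theta: 11

Standard divisor 383408/44 ≈ 8713.818; standard quotas: Eta 4.699, Alpha 3.149, Zeta 3.134, Gamma 9.262, Epsilon 12.903, Theta 10.853.
Rounding to the nearest integer gives Eta 5, Alpha 3, Zeta 3, Gamma 9, Epsilon 13, Theta 11 — total 44, matching the house size, so no adjustment is needed.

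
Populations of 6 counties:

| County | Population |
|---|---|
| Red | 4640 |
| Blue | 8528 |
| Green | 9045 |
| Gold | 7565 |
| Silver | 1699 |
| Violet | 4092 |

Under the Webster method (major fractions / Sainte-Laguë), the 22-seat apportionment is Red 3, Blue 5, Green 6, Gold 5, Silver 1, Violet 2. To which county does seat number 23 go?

Violet

Priority for the next seat is population ÷ (current seats + 0.5).
Priorities: Red 1325.714, Blue 1550.545, Green 1391.538, Gold 1375.455, Silver 1132.667, Violet 1636.800.
Highest priority: Violet.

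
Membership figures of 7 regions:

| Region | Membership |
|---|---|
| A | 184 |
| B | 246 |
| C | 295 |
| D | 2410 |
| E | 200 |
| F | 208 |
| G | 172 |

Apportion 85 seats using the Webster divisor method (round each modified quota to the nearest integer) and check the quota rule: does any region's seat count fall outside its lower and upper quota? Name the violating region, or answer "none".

Standard quotas: A 4.210, B 5.629, C 6.750, D 55.141, E 4.576, F 4.759, G 3.935.
Webster allocation: A 4, B 6, C 7, D 54, E 5, F 5, G 4.
D has quota 55.141 (lower 55, upper 56) but receives 54 — outside the quota interval.

D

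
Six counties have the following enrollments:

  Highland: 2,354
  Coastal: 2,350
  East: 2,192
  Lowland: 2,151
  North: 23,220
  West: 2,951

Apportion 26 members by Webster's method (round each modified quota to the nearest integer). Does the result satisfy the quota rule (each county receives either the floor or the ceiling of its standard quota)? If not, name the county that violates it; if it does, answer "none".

Standard quotas: Highland 1.738, Coastal 1.735, East 1.618, Lowland 1.588, North 17.142, West 2.179.
Webster allocation: Highland 2, Coastal 2, East 2, Lowland 2, North 16, West 2.
North has quota 17.142 (lower 17, upper 18) but receives 16 — outside the quota interval.

North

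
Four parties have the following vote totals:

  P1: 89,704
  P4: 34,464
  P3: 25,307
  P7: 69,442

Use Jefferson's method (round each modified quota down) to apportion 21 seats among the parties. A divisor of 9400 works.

With modified divisor 9400: modified quotas P1 9.543, P4 3.666, P3 2.692, P7 7.387.
Rounding down: P1 9, P4 3, P3 2, P7 7 (total 21).

P1 9, P4 3, P3 2, P7 7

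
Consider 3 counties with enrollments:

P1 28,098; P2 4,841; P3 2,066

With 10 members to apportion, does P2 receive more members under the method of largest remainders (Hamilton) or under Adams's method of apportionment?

Hamilton: P1 8, P2 1, P3 1.
Adams: P1 7, P2 2, P3 1.
P2 gets 1 under Hamilton and 2 under Adams.

Adams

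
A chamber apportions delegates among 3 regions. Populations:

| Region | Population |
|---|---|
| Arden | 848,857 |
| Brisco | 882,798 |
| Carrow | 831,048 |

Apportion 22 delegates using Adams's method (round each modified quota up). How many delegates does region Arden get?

Standard divisor 2562703/22 ≈ 116486.5; standard quotas: Arden 7.287, Brisco 7.579, Carrow 7.134.
Rounding up gives 8, 8, 8 = 24 seats, so the divisor must be adjusted.
With modified divisor 123700: modified quotas Arden 6.862, Brisco 7.137, Carrow 6.718.
Rounding up: Arden 7, Brisco 8, Carrow 7 (total 22).
Arden receives 7.

7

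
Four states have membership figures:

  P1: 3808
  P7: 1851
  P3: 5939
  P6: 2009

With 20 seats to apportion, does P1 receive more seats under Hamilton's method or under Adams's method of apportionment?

Hamilton: P1 5, P7 3, P3 9, P6 3.
Adams: P1 6, P7 3, P3 8, P6 3.
P1 gets 5 under Hamilton and 6 under Adams.

Adams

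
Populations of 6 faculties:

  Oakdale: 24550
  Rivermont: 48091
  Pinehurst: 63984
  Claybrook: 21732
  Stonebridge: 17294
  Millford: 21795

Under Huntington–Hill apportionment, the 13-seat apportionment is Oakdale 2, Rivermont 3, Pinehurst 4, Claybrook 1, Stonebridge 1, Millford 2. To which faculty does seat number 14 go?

Priority for the next seat is population ÷ (√(s·(s+1))).
Priorities: Oakdale 10022.496, Rivermont 13882.676, Pinehurst 14307.257, Claybrook 15366.845, Stonebridge 12228.705, Millford 8897.771.
Highest priority: Claybrook.

Claybrook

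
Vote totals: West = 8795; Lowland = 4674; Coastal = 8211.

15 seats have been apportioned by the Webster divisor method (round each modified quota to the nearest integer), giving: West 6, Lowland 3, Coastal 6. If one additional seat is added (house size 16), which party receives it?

Priority for the next seat is population ÷ (current seats + 0.5).
Priorities: West 1353.077, Lowland 1335.429, Coastal 1263.231.
Highest priority: West.

West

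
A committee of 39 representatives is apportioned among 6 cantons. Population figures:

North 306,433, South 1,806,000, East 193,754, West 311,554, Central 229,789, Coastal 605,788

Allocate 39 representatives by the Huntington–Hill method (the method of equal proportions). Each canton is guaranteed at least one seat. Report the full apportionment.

With divisor 89199: modified quotas North 3.435, South 20.247, East 2.172, West 3.493, Central 2.576, Coastal 6.791.
Geometric-mean thresholds: North √(3·4)=3.464, South √(20·21)=20.494, East √(2·3)=2.449, West √(3·4)=3.464, Central √(2·3)=2.449, Coastal √(6·7)=6.481.
Each quota rounded against its threshold gives North 3, South 20, East 2, West 4, Central 3, Coastal 7 (total 39).

North: 3, South: 20, East: 2, West: 4, Central: 3, Coastal: 7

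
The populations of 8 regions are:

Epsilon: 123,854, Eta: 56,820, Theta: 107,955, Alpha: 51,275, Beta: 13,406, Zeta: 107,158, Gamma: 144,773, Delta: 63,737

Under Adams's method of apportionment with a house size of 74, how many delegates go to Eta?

6

Standard divisor 668978/74 ≈ 9040.243; standard quotas: Epsilon 13.700, Eta 6.285, Theta 11.942, Alpha 5.672, Beta 1.483, Zeta 11.853, Gamma 16.014, Delta 7.050.
Rounding up gives 14, 7, 12, 6, 2, 12, 17, 8 = 78 seats, so the divisor must be adjusted.
With modified divisor 9600: modified quotas Epsilon 12.901, Eta 5.919, Theta 11.245, Alpha 5.341, Beta 1.396, Zeta 11.162, Gamma 15.081, Delta 6.639.
Rounding up: Epsilon 13, Eta 6, Theta 12, Alpha 6, Beta 2, Zeta 12, Gamma 16, Delta 7 (total 74).
Eta receives 6.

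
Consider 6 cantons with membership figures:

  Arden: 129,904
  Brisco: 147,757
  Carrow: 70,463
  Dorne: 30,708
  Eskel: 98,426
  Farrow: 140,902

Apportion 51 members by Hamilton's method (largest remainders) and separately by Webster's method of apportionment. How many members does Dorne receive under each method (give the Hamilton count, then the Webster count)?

Hamilton: Arden 11, Brisco 12, Carrow 6, Dorne 2, Eskel 8, Farrow 12.
Webster: Arden 11, Brisco 12, Carrow 6, Dorne 3, Eskel 8, Farrow 11.
Dorne gets 2 under Hamilton and 3 under Webster.

2 and 3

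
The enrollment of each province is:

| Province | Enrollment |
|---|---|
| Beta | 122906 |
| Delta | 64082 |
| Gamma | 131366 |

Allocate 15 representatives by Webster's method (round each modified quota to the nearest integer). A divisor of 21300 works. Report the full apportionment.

With modified divisor 21300: modified quotas Beta 5.770, Delta 3.009, Gamma 6.167.
Rounding to the nearest integer: Beta 6, Delta 3, Gamma 6 (total 15).

Beta 6, Delta 3, Gamma 6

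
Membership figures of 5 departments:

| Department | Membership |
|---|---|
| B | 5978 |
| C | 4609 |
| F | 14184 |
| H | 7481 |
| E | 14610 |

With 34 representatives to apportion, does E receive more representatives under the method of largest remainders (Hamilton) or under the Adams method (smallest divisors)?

Hamilton: B 4, C 3, F 10, H 6, E 11.
Adams: B 4, C 4, F 10, H 6, E 10.
E gets 11 under Hamilton and 10 under Adams.

Hamilton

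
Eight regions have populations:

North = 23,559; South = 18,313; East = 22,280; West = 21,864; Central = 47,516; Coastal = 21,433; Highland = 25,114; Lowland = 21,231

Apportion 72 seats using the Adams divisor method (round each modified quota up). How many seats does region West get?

Standard divisor 201310/72 ≈ 2795.972; standard quotas: North 8.426, South 6.550, East 7.969, West 7.820, Central 16.994, Coastal 7.666, Highland 8.982, Lowland 7.593.
Rounding up gives 9, 7, 8, 8, 17, 8, 9, 8 = 74 seats, so the divisor must be adjusted.
With modified divisor 3000: modified quotas North 7.853, South 6.104, East 7.427, West 7.288, Central 15.839, Coastal 7.144, Highland 8.371, Lowland 7.077.
Rounding up: North 8, South 7, East 8, West 8, Central 16, Coastal 8, Highland 9, Lowland 8 (total 72).
West receives 8.

8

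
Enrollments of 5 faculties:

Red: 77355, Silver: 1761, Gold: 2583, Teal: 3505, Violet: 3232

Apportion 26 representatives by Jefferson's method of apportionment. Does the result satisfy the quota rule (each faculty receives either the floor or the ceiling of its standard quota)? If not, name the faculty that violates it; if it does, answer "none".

Standard quotas: Red 22.742, Silver 0.518, Gold 0.759, Teal 1.030, Violet 0.950.
Jefferson allocation: Red 24, Silver 0, Gold 0, Teal 1, Violet 1.
Red has quota 22.742 (lower 22, upper 23) but receives 24 — outside the quota interval.

Red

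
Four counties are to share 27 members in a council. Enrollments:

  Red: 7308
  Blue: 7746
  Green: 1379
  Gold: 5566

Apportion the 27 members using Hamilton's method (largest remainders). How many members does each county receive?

Standard divisor: 21999 ÷ 27 ≈ 814.778.
Standard quotas: Red 8.9693, Blue 9.5069, Green 1.6925, Gold 6.8313.
Lower quotas: Red 8, Blue 9, Green 1, Gold 6 (sum 24, leaving 3 seats).
Remainders in descending order: Red 0.9693, Gold 0.8313, Green 0.6925, Blue 0.5069.
Largest remainders: Red, Gold, Green receive the extra seats.

Red 9, Blue 9, Green 2, Gold 7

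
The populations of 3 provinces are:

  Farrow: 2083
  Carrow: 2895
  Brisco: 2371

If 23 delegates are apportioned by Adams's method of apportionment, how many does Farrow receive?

Standard divisor 7349/23 ≈ 319.522; standard quotas: Farrow 6.519, Carrow 9.060, Brisco 7.420.
Rounding up gives 7, 10, 8 = 25 seats, so the divisor must be adjusted.
With modified divisor 340: modified quotas Farrow 6.126, Carrow 8.515, Brisco 6.974.
Rounding up: Farrow 7, Carrow 9, Brisco 7 (total 23).
Farrow receives 7.

7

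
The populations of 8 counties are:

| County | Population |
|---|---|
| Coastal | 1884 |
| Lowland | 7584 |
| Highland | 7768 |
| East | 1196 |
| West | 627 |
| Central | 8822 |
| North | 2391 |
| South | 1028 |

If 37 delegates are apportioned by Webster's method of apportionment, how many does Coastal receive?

2

Standard divisor 31300/37 ≈ 845.946; standard quotas: Coastal 2.227, Lowland 8.965, Highland 9.183, East 1.414, West 0.741, Central 10.429, North 2.826, South 1.215.
Rounding to the nearest integer gives 2, 9, 9, 1, 1, 10, 3, 1 = 36 seats, so the divisor must be adjusted.
With modified divisor 830: modified quotas Coastal 2.270, Lowland 9.137, Highland 9.359, East 1.441, West 0.755, Central 10.629, North 2.881, South 1.239.
Rounding to the nearest integer: Coastal 2, Lowland 9, Highland 9, East 1, West 1, Central 11, North 3, South 1 (total 37).
Coastal receives 2.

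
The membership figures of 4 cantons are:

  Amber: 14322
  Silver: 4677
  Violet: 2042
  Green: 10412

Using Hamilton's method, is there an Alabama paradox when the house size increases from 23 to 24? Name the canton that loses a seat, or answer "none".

At 23 seats: Amber 10, Silver 3, Violet 2, Green 8.
At 24 seats: Amber 11, Silver 4, Violet 1, Green 8.
Violet drops from 2 to 1.

Violet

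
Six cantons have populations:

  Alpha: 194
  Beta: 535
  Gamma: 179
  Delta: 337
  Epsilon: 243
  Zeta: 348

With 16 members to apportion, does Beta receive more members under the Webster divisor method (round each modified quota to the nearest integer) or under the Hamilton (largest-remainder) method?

Hamilton

Webster: Alpha 2, Beta 4, Gamma 2, Delta 3, Epsilon 2, Zeta 3.
Hamilton: Alpha 2, Beta 5, Gamma 1, Delta 3, Epsilon 2, Zeta 3.
Beta gets 4 under Webster and 5 under Hamilton.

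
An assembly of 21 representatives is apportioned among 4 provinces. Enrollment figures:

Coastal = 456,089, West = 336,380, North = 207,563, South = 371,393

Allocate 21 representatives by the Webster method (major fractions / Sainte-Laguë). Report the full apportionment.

Standard divisor 1371425/21 ≈ 65305.952; standard quotas: Coastal 6.984, West 5.151, North 3.178, South 5.687.
Rounding to the nearest integer gives Coastal 7, West 5, North 3, South 6 — total 21, matching the house size, so no adjustment is needed.

Coastal: 7, West: 5, North: 3, South: 6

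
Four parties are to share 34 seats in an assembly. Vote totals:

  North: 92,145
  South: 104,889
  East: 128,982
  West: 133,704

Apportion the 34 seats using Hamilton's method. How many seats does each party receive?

Total 459720; standard divisor 459720/34 ≈ 13521.176.
Standard quotas: North 6.8149, South 7.7574, East 9.5393, West 9.8885.
Lower quotas: North 6, South 7, East 9, West 9 (sum 31, leaving 3 seats).
Remainders in descending order: West 0.8885, North 0.8149, South 0.7574, East 0.5393.
Largest remainders: West, North, South receive the extra seats.

North 7, South 8, East 9, West 10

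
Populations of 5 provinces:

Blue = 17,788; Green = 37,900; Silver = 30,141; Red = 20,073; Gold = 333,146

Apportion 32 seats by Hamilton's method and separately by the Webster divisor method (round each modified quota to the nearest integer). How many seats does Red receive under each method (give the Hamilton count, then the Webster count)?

Hamilton: Blue 1, Green 3, Silver 2, Red 2, Gold 24.
Webster: Blue 1, Green 3, Silver 2, Red 1, Gold 25.
Red gets 2 under Hamilton and 1 under Webster.

2 and 1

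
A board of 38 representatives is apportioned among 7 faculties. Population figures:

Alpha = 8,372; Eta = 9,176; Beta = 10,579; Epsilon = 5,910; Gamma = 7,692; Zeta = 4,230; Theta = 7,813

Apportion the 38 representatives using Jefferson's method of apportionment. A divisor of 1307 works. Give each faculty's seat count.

With modified divisor 1307: modified quotas Alpha 6.406, Eta 7.021, Beta 8.094, Epsilon 4.522, Gamma 5.885, Zeta 3.236, Theta 5.978.
Rounding down: Alpha 6, Eta 7, Beta 8, Epsilon 4, Gamma 5, Zeta 3, Theta 5 (total 38).

Alpha 6; Eta 7; Beta 8; Epsilon 4; Gamma 5; Zeta 3; Theta 5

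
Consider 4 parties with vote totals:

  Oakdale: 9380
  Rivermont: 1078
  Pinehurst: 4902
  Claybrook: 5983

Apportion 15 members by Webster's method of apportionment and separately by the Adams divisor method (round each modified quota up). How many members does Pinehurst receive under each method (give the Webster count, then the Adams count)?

3 and 4

Webster: Oakdale 7, Rivermont 1, Pinehurst 3, Claybrook 4.
Adams: Oakdale 6, Rivermont 1, Pinehurst 4, Claybrook 4.
Pinehurst gets 3 under Webster and 4 under Adams.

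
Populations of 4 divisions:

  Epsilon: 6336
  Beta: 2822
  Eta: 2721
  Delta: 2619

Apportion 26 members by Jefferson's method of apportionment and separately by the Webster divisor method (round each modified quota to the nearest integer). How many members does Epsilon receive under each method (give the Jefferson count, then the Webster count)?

12 and 11

Jefferson: Epsilon 12, Beta 5, Eta 5, Delta 4.
Webster: Epsilon 11, Beta 5, Eta 5, Delta 5.
Epsilon gets 12 under Jefferson and 11 under Webster.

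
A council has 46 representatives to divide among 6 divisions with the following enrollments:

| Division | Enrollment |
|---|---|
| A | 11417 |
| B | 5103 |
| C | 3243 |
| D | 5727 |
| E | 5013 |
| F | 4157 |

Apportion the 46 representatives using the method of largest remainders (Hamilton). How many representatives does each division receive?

Standard divisor: 34660 ÷ 46 ≈ 753.478.
Standard quotas: A 15.1524, B 6.7726, C 4.3040, D 7.6008, E 6.6531, F 5.5171.
Lower quotas: A 15, B 6, C 4, D 7, E 6, F 5 (sum 43, leaving 3 seats).
Remainders in descending order: B 0.7726, E 0.6531, D 0.6008, F 0.5171, C 0.3040, A 0.1524.
Largest remainders: B, E, D receive the extra seats.

A=15, B=7, C=4, D=8, E=7, F=5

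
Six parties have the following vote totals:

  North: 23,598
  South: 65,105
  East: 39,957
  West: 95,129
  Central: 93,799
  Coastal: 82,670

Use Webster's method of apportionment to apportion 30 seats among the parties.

North 2; South 5; East 3; West 7; Central 7; Coastal 6

Standard divisor 400258/30 ≈ 13341.933; standard quotas: North 1.769, South 4.880, East 2.995, West 7.130, Central 7.030, Coastal 6.196.
Rounding to the nearest integer gives North 2, South 5, East 3, West 7, Central 7, Coastal 6 — total 30, matching the house size, so no adjustment is needed.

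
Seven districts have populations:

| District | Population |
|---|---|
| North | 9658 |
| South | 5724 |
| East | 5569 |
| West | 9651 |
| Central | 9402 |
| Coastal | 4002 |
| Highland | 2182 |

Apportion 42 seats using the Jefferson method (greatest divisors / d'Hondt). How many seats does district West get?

Standard divisor 46188/42 ≈ 1099.714; standard quotas: North 8.782, South 5.205, East 5.064, West 8.776, Central 8.549, Coastal 3.639, Highland 1.984.
Rounding down gives 8, 5, 5, 8, 8, 3, 1 = 38 seats, so the divisor must be adjusted.
With modified divisor 1020: modified quotas North 9.469, South 5.612, East 5.460, West 9.462, Central 9.218, Coastal 3.924, Highland 2.139.
Rounding down: North 9, South 5, East 5, West 9, Central 9, Coastal 3, Highland 2 (total 42).
West receives 9.

9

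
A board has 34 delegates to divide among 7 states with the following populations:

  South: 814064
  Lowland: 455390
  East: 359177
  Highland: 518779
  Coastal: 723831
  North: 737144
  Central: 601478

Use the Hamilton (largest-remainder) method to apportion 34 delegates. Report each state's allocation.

Standard divisor: 4209863 ÷ 34 ≈ 123819.5.
Standard quotas: South 6.5746, Lowland 3.6779, East 2.9008, Highland 4.1898, Coastal 5.8459, North 5.9534, Central 4.8577.
Lower quotas: South 6, Lowland 3, East 2, Highland 4, Coastal 5, North 5, Central 4 (sum 29, leaving 5 seats).
Remainders in descending order: North 0.9534, East 0.9008, Central 0.8577, Coastal 0.8459, Lowland 0.6779, South 0.5746, Highland 0.1898.
The surplus seats go to North, East, Central, Coastal, Lowland.

South 6, Lowland 4, East 3, Highland 4, Coastal 6, North 6, Central 5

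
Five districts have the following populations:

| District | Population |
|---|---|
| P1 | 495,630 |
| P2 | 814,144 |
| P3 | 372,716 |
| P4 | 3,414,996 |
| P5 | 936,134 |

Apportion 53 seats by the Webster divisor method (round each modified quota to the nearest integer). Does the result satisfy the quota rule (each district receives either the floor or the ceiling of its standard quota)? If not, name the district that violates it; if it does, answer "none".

P4

Standard quotas: P1 4.354, P2 7.152, P3 3.274, P4 29.998, P5 8.223.
Webster allocation: P1 4, P2 7, P3 3, P4 31, P5 8.
P4 has quota 29.998 (lower 29, upper 30) but receives 31 — outside the quota interval.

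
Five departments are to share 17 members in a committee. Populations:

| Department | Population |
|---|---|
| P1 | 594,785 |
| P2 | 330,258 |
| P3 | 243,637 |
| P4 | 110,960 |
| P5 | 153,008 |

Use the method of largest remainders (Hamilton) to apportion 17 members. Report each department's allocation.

Standard divisor: 1432648 ÷ 17 ≈ 84273.412.
Standard quotas: P1 7.0578, P2 3.9189, P3 2.8910, P4 1.3167, P5 1.8156.
Lower quotas: P1 7, P2 3, P3 2, P4 1, P5 1 (sum 14, leaving 3 seats).
Remainders in descending order: P2 0.9189, P3 0.8910, P5 0.8156, P4 0.3167, P1 0.0578.
Largest remainders: P2, P3, P5 receive the extra seats.

P1 7, P2 4, P3 3, P4 1, P5 2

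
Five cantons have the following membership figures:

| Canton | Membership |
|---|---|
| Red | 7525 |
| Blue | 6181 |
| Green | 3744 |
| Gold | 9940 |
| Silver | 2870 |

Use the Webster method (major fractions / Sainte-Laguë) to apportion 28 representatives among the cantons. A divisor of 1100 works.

With modified divisor 1100: modified quotas Red 6.841, Blue 5.619, Green 3.404, Gold 9.036, Silver 2.609.
Rounding to the nearest integer: Red 7, Blue 6, Green 3, Gold 9, Silver 3 (total 28).

Red: 7; Blue: 6; Green: 3; Gold: 9; Silver: 3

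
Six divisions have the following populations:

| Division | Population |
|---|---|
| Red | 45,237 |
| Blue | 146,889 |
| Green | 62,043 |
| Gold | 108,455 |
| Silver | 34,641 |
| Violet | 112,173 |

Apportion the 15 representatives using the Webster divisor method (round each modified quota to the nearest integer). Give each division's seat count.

Red 1, Blue 5, Green 2, Gold 3, Silver 1, Violet 3

Standard divisor 509438/15 ≈ 33962.533; standard quotas: Red 1.332, Blue 4.325, Green 1.827, Gold 3.193, Silver 1.020, Violet 3.303.
Rounding to the nearest integer gives 1, 4, 2, 3, 1, 3 = 14 seats, so the divisor must be adjusted.
With modified divisor 32300: modified quotas Red 1.401, Blue 4.548, Green 1.921, Gold 3.358, Silver 1.072, Violet 3.473.
Rounding to the nearest integer: Red 1, Blue 5, Green 2, Gold 3, Silver 1, Violet 3 (total 15).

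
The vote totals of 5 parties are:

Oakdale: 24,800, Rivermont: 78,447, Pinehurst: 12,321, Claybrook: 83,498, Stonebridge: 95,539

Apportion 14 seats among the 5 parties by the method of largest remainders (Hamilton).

Total 294605; standard divisor 294605/14 ≈ 21043.214.
Standard quotas: Oakdale 1.1785, Rivermont 3.7279, Pinehurst 0.5855, Claybrook 3.9679, Stonebridge 4.5401.
Lower quotas: Oakdale 1, Rivermont 3, Pinehurst 0, Claybrook 3, Stonebridge 4 (sum 11, leaving 3 seats).
Remainders in descending order: Claybrook 0.9679, Rivermont 0.7279, Pinehurst 0.5855, Stonebridge 0.5401, Oakdale 0.1785.
The surplus seats go to Claybrook, Rivermont, Pinehurst.

Oakdale=1, Rivermont=4, Pinehurst=1, Claybrook=4, Stonebridge=4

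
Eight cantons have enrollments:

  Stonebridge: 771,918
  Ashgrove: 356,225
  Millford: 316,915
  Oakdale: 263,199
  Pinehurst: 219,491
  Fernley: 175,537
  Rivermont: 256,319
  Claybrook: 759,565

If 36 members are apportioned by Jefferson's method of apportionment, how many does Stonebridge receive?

Standard divisor 3119169/36 ≈ 86643.583; standard quotas: Stonebridge 8.909, Ashgrove 4.111, Millford 3.658, Oakdale 3.038, Pinehurst 2.533, Fernley 2.026, Rivermont 2.958, Claybrook 8.767.
Rounding down gives 8, 4, 3, 3, 2, 2, 2, 8 = 32 seats, so the divisor must be adjusted.
With modified divisor 78200: modified quotas Stonebridge 9.871, Ashgrove 4.555, Millford 4.053, Oakdale 3.366, Pinehurst 2.807, Fernley 2.245, Rivermont 3.278, Claybrook 9.713.
Rounding down: Stonebridge 9, Ashgrove 4, Millford 4, Oakdale 3, Pinehurst 2, Fernley 2, Rivermont 3, Claybrook 9 (total 36).
Stonebridge receives 9.

9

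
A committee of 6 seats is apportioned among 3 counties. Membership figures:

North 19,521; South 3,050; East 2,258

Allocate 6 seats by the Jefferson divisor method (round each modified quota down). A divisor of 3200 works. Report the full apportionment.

North 6, South 0, East 0

With modified divisor 3200: modified quotas North 6.100, South 0.953, East 0.706.
Rounding down: North 6, South 0, East 0 (total 6).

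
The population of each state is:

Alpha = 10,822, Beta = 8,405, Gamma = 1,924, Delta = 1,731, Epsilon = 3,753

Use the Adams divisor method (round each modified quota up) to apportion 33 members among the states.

Alpha 13, Beta 10, Gamma 3, Delta 2, Epsilon 5

Standard divisor 26635/33 ≈ 807.121; standard quotas: Alpha 13.408, Beta 10.414, Gamma 2.384, Delta 2.145, Epsilon 4.650.
Rounding up gives 14, 11, 3, 3, 5 = 36 seats, so the divisor must be adjusted.
With modified divisor 900: modified quotas Alpha 12.024, Beta 9.339, Gamma 2.138, Delta 1.923, Epsilon 4.170.
Rounding up: Alpha 13, Beta 10, Gamma 3, Delta 2, Epsilon 5 (total 33).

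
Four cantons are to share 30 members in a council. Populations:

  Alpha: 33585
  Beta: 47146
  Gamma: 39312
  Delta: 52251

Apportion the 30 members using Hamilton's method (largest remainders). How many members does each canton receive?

Alpha: 6, Beta: 8, Gamma: 7, Delta: 9

Standard divisor: 172294 ÷ 30 ≈ 5743.133.
Standard quotas: Alpha 5.8479, Beta 8.2091, Gamma 6.8450, Delta 9.0980.
Lower quotas: Alpha 5, Beta 8, Gamma 6, Delta 9 (sum 28, leaving 2 seats).
Remainders in descending order: Alpha 0.8479, Gamma 0.8450, Beta 0.2091, Delta 0.0980.
The surplus seats go to Alpha, Gamma.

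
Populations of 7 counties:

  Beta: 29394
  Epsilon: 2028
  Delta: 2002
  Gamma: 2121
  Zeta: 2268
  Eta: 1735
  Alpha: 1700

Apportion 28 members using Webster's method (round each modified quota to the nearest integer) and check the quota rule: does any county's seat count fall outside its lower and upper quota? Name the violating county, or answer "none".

Standard quotas: Beta 19.953, Epsilon 1.377, Delta 1.359, Gamma 1.440, Zeta 1.540, Eta 1.178, Alpha 1.154.
Webster allocation: Beta 21, Epsilon 1, Delta 1, Gamma 1, Zeta 2, Eta 1, Alpha 1.
Beta has quota 19.953 (lower 19, upper 20) but receives 21 — outside the quota interval.

Beta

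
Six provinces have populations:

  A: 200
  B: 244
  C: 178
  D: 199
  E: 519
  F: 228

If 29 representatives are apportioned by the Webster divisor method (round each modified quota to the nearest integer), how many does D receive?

Standard divisor 1568/29 ≈ 54.069; standard quotas: A 3.699, B 4.513, C 3.292, D 3.680, E 9.599, F 4.217.
Rounding to the nearest integer gives 4, 5, 3, 4, 10, 4 = 30 seats, so the divisor must be adjusted.
With modified divisor 54.51: modified quotas A 3.669, B 4.476, C 3.265, D 3.651, E 9.521, F 4.183.
Rounding to the nearest integer: A 4, B 4, C 3, D 4, E 10, F 4 (total 29).
D receives 4.

4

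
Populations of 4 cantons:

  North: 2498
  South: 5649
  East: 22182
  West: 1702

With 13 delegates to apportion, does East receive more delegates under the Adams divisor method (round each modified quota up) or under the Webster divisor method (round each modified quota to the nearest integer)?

Adams: North 1, South 3, East 8, West 1.
Webster: North 1, South 2, East 9, West 1.
East gets 8 under Adams and 9 under Webster.

Webster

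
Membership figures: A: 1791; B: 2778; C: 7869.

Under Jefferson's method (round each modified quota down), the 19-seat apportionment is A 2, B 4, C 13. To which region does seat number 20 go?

A

Priority for the next seat is population ÷ (current seats + 1).
Priorities: A 597.000, B 555.600, C 562.071.
Highest priority: A.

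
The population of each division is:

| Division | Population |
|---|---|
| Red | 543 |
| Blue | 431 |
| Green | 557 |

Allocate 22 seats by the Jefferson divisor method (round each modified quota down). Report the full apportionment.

Standard divisor 1531/22 ≈ 69.591; standard quotas: Red 7.803, Blue 6.193, Green 8.004.
Rounding down gives 7, 6, 8 = 21 seats, so the divisor must be adjusted.
With modified divisor 65: modified quotas Red 8.354, Blue 6.631, Green 8.569.
Rounding down: Red 8, Blue 6, Green 8 (total 22).

Red 8, Blue 6, Green 8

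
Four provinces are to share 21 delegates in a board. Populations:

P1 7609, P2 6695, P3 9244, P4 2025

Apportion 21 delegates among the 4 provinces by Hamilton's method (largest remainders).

P1=6; P2=5; P3=8; P4=2

Standard divisor: 25573 ÷ 21 ≈ 1217.762.
Standard quotas: P1 6.2483, P2 5.4978, P3 7.5910, P4 1.6629.
Lower quotas: P1 6, P2 5, P3 7, P4 1 (sum 19, leaving 2 seats).
Remainders in descending order: P4 0.6629, P3 0.5910, P2 0.4978, P1 0.2483.
Largest remainders: P4, P3 receive the extra seats.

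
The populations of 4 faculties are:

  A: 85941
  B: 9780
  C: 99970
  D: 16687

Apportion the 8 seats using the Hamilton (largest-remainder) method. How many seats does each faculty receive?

Total 212378; standard divisor 212378/8 ≈ 26547.25.
Standard quotas: A 3.2373, B 0.3684, C 3.7657, D 0.6286.
Lower quotas: A 3, B 0, C 3, D 0 (sum 6, leaving 2 seats).
Remainders in descending order: C 0.7657, D 0.6286, B 0.3684, A 0.2373.
The surplus seats go to C, D.

A=3; B=0; C=4; D=1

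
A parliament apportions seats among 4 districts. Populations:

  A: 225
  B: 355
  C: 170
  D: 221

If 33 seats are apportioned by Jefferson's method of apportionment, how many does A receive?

8

Standard divisor 971/33 ≈ 29.424; standard quotas: A 7.647, B 12.065, C 5.778, D 7.511.
Rounding down gives 7, 12, 5, 7 = 31 seats, so the divisor must be adjusted.
With modified divisor 28: modified quotas A 8.036, B 12.679, C 6.071, D 7.893.
Rounding down: A 8, B 12, C 6, D 7 (total 33).
A receives 8.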